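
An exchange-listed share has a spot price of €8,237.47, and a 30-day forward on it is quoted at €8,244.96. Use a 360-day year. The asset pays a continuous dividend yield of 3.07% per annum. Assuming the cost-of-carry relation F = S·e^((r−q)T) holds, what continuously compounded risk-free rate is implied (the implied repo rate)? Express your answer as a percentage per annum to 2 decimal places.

From F = S·e^((r−q)T): (r − q) = ln(F/S)/T
ln(8244.96/8237.47) = ln(1.000909) = 0.000909
(r − q) = 0.000909 / (30/360) = 0.010908
r = ln(F/S)/T + q = 0.010908 + 0.0307 = 0.041608
r = 4.16%

4.16%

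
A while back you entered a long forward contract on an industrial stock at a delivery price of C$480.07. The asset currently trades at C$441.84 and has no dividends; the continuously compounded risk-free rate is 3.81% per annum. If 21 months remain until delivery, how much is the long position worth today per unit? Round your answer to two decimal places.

Current fair forward for the remaining 21 months: F = S·e^(r·T), r = 0.0381
F = 441.84 · e^(0.0381 × 21/12) = 441.84 × 1.068948 = 472.3040
Value of long forward = (F − K)·e^(−rT) = (472.3040 − 480.07) · e^(−0.0381·21/12)
= -7.7660 × 0.935499 = -7.27

-C$7.27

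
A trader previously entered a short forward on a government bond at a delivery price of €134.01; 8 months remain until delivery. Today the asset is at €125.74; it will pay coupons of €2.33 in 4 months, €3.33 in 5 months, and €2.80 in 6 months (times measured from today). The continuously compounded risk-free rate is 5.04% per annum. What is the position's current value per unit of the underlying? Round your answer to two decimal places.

€12.12

PV(remaining coupons) I = 2.33·e^(−0.0504·4/12) + 3.33·e^(−0.0504·5/12) + 2.80·e^(−0.0504·6/12) = 8.2823
Current forward F = (S − I)·e^(rT) = (125.74 − 8.2823)·e^(0.0504·8/12) = 117.4577 × 1.034171 = 121.4713
Value (long) = (F − K)·e^(−rT) = (121.4713 − 134.01) × 0.966958 = -12.1244
Short position value = −(long value) = €12.12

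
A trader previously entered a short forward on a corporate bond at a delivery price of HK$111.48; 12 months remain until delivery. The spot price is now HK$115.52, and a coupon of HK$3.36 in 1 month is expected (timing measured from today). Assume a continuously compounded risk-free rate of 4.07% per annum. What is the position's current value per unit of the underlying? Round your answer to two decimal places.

-HK$5.14

PV(remaining coupons) I = 3.36·e^(−0.0407·1/12) = 3.3486
Current forward F = (S − I)·e^(rT) = (115.52 − 3.3486)·e^(0.0407·12/12) = 112.1714 × 1.041540 = 116.8310
Value (long) = (F − K)·e^(−rT) = (116.8310 − 111.48) × 0.960117 = 5.1376
Short position value = −(long value) = -HK$5.14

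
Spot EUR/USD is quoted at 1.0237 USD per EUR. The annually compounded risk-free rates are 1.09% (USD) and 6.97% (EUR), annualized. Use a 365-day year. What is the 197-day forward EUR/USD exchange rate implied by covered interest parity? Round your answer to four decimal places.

By covered interest parity, F = S · (1+r_USD)^T / (1+r_EUR)^T
= 1.0237 × 1.005868 / 1.037035 = 1.0237 × 0.969946
F = 0.9929 USD per EUR

0.9929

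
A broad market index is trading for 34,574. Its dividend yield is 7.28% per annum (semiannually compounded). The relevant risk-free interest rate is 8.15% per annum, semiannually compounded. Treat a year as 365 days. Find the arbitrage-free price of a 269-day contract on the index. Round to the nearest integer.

34,788

F = S · (1+r/2)^(2T) / (1+q/2)^(2T)
= 34574 × 1.060640 / 1.054113 = 34574 × 1.006192
F = 34,788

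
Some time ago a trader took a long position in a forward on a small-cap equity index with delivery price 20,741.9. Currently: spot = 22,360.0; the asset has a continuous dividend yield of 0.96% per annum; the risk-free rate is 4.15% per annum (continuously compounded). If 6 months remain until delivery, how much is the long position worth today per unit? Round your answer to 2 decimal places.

1936.99

Current fair forward for the remaining 6 months: F = S·e^((r − q)·T), (r − q) = 0.0415 − 0.0096 = 0.0319
F = 22360.0 · e^(0.0319 × 6/12) = 22360.0 × 1.01607788 = 22719.5014
Value of long forward = (F − K)·e^(−rT) = (22719.5014 − 20741.9) · e^(−0.0415·6/12)
= 1977.6014 × 0.97946380 = 1936.99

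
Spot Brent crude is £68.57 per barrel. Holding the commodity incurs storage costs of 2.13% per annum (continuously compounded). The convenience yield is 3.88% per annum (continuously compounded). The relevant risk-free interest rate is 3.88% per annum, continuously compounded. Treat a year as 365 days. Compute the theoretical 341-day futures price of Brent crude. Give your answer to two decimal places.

Net carry = r + u − y = 0.0388 + 0.0213 − 0.0388 = 0.0213
F = S·e^((r+u−y)T) = 68.57 · e^(0.0213 × 341/365) = 68.57 · e^0.019899
= 68.57 × 1.020098 = £69.95 per barrel

£69.95 per barrel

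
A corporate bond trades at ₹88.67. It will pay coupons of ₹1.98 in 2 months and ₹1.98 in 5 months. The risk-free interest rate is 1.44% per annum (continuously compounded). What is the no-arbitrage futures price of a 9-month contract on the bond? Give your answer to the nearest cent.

₹85.65

PV(coupons) I = 1.98·e^(−0.0144·2/12) + 1.98·e^(−0.0144·5/12)
I = 1.9753 + 1.9682 = 3.9435
F = (S − I)·e^(rT) = (88.67 − 3.9435) · e^(0.0144·9/12)
= 84.7265 · e^0.010800 = 84.7265 × 1.010859 = ₹85.65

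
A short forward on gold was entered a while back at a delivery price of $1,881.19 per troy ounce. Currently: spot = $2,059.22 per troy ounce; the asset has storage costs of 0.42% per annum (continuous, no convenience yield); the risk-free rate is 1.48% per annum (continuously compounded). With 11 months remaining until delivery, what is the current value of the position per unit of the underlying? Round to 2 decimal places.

-$211.32 per troy ounce

Current fair forward for the remaining 11 months: F = S·e^((r + u)·T), (r + u) = 0.0148 + 0.0042 = 0.0190
F = 2059.22 · e^(0.0190 × 11/12) = 2059.22 × 1.01756922 = 2095.3989
Value of long forward = (F − K)·e^(−rT) = (2095.3989 − 1881.19) · e^(−0.0148·11/12)
= 214.2089 × 0.98652495 = 211.32
Short position value = −(long value) = -$211.32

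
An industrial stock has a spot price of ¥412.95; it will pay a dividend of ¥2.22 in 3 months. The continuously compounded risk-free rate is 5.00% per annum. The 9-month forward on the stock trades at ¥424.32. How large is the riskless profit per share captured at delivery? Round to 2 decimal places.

PV(dividends) I = 2.22·e^(−0.0500·3/12) = 2.1924
Fair forward F* = (S − I)·e^(rT) = (412.95 − 2.1924)·e^0.037500 = 410.7576 × 1.038212 = 426.4535
Market ¥424.32 < fair 426.4535: forward underpriced → reverse cash-and-carry (short the stock, invest proceeds at r, pay the dividends, go long the forward).
Profit at T = |F_mkt − F*| = |424.32 − 426.4535| = ¥2.13 per share

¥2.13 per share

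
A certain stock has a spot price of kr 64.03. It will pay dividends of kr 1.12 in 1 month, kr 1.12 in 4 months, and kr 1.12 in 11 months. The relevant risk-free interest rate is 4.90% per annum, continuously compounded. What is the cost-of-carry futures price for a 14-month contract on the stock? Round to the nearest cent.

PV(dividends) I = 1.12·e^(−0.0490·1/12) + 1.12·e^(−0.0490·4/12) + 1.12·e^(−0.0490·11/12)
I = 1.1154 + 1.1019 + 1.0708 = 3.2881
F = (S − I)·e^(rT) = (64.03 − 3.2881) · e^(0.0490·14/12)
= 60.7419 · e^0.057167 = 60.7419 × 1.058833 = kr 64.32

kr 64.32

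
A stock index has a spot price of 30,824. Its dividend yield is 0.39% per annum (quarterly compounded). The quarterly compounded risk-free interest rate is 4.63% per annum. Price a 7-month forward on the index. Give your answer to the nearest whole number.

31,591

F = S · (1+r/4)^(4T) / (1+q/4)^(4T)
= 30824 × 1.027217 / 1.002276 = 30824 × 1.024884
F = 31,591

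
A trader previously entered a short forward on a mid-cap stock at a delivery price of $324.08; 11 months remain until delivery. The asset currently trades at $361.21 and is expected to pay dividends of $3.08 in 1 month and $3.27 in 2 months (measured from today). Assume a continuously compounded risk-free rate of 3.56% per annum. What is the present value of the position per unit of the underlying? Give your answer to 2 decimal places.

-$41.21

PV(remaining dividends) I = 3.08·e^(−0.0356·1/12) + 3.27·e^(−0.0356·2/12) = 6.3215
Current forward F = (S − I)·e^(rT) = (361.21 − 6.3215)·e^(0.0356·11/12) = 354.8885 × 1.033172 = 366.6609
Value (long) = (F − K)·e^(−rT) = (366.6609 − 324.08) × 0.967893 = 41.2138
Short position value = −(long value) = -$41.21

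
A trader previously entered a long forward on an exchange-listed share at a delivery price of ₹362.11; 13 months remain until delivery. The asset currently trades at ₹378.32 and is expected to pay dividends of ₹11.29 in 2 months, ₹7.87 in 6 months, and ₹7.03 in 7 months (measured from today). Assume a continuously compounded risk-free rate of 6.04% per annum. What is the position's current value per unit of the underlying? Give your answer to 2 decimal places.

PV(remaining dividends) I = 11.29·e^(−0.0604·2/12) + 7.87·e^(−0.0604·6/12) + 7.03·e^(−0.0604·7/12) = 25.5994
Current forward F = (S − I)·e^(rT) = (378.32 − 25.5994)·e^(0.0604·13/12) = 352.7206 × 1.067622 = 376.5723
Value (long) = (F − K)·e^(−rT) = (376.5723 − 362.11) × 0.936661 = 13.5463
Value = ₹13.55

₹13.55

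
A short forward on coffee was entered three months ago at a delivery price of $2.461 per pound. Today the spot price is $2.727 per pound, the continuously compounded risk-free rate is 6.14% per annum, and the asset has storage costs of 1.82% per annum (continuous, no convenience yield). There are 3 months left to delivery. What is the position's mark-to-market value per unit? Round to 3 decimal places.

Current fair forward for the remaining 3 months: F = S·e^((r + u)·T), (r + u) = 0.0614 + 0.0182 = 0.0796
F = 2.727 · e^(0.0796 × 3/12) = 2.727 × 1.020099 = 2.7818
Value of long forward = (F − K)·e^(−rT) = (2.7818 − 2.461) · e^(−0.0614·3/12)
= 0.3208 × 0.984767 = 0.316
Short position value = −(long value) = -$0.316

-$0.316 per pound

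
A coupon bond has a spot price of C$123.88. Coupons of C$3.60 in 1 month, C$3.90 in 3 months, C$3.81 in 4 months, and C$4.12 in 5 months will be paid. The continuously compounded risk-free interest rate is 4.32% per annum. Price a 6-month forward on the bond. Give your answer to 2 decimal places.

C$111.00

PV(coupons) I = 3.60·e^(−0.0432·1/12) + 3.90·e^(−0.0432·3/12) + 3.81·e^(−0.0432·4/12) + 4.12·e^(−0.0432·5/12)
I = 3.5871 + 3.8581 + 3.7555 + 4.0465 = 15.2472
F = (S − I)·e^(rT) = (123.88 − 15.2472) · e^(0.0432·6/12)
= 108.6328 · e^0.021600 = 108.6328 × 1.021835 = C$111.00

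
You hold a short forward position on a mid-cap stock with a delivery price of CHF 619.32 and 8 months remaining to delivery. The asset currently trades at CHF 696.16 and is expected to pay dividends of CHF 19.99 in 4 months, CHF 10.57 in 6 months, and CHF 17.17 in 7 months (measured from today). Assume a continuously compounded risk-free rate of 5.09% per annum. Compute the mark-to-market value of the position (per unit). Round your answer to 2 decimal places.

-CHF 50.88

PV(remaining dividends) I = 19.99·e^(−0.0509·4/12) + 10.57·e^(−0.0509·6/12) + 17.17·e^(−0.0509·7/12) = 46.6258
Current forward F = (S − I)·e^(rT) = (696.16 − 46.6258)·e^(0.0509·8/12) = 649.5342 × 1.034516 = 671.9535
Value (long) = (F − K)·e^(−rT) = (671.9535 − 619.32) × 0.966636 = 50.8774
Short position value = −(long value) = -CHF 50.88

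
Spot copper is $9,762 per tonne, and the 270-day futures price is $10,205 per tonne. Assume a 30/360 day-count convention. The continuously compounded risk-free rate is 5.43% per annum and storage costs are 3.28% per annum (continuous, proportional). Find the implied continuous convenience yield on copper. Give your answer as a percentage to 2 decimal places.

F = S·e^((r+u−y)T) ⇒ (r+u−y) = ln(F/S)/T
ln(10205/9762) = 0.044380; /T ⇒ 0.059173
y = r + u − ln(F/S)/T = 0.0543 + 0.0328 − 0.059173 = 0.027927
y = 2.79%

2.79%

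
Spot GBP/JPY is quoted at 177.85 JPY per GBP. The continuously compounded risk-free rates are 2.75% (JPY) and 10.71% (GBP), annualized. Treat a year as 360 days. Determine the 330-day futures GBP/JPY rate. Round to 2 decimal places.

165.34

F = S·e^((r_JPY − r_GBP)T) = 177.85 · e^((0.0275 − 0.1071) × 330/360)
= 177.85 · e^-0.072967 = 177.85 × 0.929632
F = 165.34 JPY per GBP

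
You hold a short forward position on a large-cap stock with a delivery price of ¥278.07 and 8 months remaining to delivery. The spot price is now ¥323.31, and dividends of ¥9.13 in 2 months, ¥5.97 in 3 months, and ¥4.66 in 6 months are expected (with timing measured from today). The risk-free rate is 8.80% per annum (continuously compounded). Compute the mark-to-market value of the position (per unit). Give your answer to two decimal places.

PV(remaining dividends) I = 9.13·e^(−0.0880·2/12) + 5.97·e^(−0.0880·3/12) + 4.66·e^(−0.0880·6/12) = 19.2966
Current forward F = (S − I)·e^(rT) = (323.31 − 19.2966)·e^(0.0880·8/12) = 304.0134 × 1.060422 = 322.3825
Value (long) = (F − K)·e^(−rT) = (322.3825 − 278.07) × 0.943021 = 41.7876
Short position value = −(long value) = -¥41.79

-¥41.79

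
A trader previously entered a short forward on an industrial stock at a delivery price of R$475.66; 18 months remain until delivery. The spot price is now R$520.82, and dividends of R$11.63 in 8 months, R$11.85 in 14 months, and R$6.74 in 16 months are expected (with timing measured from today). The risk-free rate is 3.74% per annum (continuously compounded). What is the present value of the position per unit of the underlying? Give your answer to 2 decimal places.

-R$42.01

PV(remaining dividends) I = 11.63·e^(−0.0374·8/12) + 11.85·e^(−0.0374·14/12) + 6.74·e^(−0.0374·16/12) = 29.0998
Current forward F = (S − I)·e^(rT) = (520.82 − 29.0998)·e^(0.0374·18/12) = 491.7202 × 1.057703 = 520.0939
Value (long) = (F − K)·e^(−rT) = (520.0939 − 475.66) × 0.945445 = 42.0098
Short position value = −(long value) = -R$42.01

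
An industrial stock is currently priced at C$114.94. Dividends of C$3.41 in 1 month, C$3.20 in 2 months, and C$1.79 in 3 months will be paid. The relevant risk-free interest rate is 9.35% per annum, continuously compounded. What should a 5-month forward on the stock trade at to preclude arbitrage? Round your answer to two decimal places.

PV(dividends) I = 3.41·e^(−0.0935·1/12) + 3.20·e^(−0.0935·2/12) + 1.79·e^(−0.0935·3/12)
I = 3.3835 + 3.1505 + 1.7486 = 8.2826
F = (S − I)·e^(rT) = (114.94 − 8.2826) · e^(0.0935·5/12)
= 106.6574 · e^0.038958 = 106.6574 × 1.039727 = C$110.89

C$110.89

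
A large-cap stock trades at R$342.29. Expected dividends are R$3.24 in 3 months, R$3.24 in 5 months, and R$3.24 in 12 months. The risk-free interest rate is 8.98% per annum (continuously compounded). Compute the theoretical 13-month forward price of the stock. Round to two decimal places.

PV(dividends) I = 3.24·e^(−0.0898·3/12) + 3.24·e^(−0.0898·5/12) + 3.24·e^(−0.0898·12/12)
I = 3.1681 + 3.1210 + 2.9617 = 9.2508
F = (S − I)·e^(rT) = (342.29 − 9.2508) · e^(0.0898·13/12)
= 333.0392 · e^0.097283 = 333.0392 × 1.102172 = R$367.07

R$367.07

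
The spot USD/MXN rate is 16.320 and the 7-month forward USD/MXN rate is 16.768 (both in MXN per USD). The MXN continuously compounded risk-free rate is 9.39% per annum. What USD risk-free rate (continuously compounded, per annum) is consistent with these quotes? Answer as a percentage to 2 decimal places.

F = S·e^((r_MXN − r_USD)T) ⇒ r_USD = r_MXN − ln(F/S)/T
ln(16.768/16.320) = 0.027081; /(7/12) = 0.046425
r_USD = 0.0939 − 0.046425 = 0.047475
r_USD = 4.75%

4.75%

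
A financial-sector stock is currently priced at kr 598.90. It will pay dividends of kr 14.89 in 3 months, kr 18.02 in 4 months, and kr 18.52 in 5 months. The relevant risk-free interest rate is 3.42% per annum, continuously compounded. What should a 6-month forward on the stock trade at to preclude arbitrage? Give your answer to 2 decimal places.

kr 557.52

PV(dividends) I = 14.89·e^(−0.0342·3/12) + 18.02·e^(−0.0342·4/12) + 18.52·e^(−0.0342·5/12)
I = 14.7632 + 17.8157 + 18.2580 = 50.8369
F = (S − I)·e^(rT) = (598.90 − 50.8369) · e^(0.0342·6/12)
= 548.0631 · e^0.017100 = 548.0631 × 1.017247 = kr 557.52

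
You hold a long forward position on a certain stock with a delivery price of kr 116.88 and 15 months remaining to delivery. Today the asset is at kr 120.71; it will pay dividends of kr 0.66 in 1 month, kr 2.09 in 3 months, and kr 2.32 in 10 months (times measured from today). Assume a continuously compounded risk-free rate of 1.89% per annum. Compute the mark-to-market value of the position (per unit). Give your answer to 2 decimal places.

kr 1.54

PV(remaining dividends) I = 0.66·e^(−0.0189·1/12) + 2.09·e^(−0.0189·3/12) + 2.32·e^(−0.0189·10/12) = 5.0229
Current forward F = (S − I)·e^(rT) = (120.71 − 5.0229)·e^(0.0189·15/12) = 115.6871 × 1.023906 = 118.4527
Value (long) = (F − K)·e^(−rT) = (118.4527 − 116.88) × 0.976652 = 1.5360
Value = kr 1.54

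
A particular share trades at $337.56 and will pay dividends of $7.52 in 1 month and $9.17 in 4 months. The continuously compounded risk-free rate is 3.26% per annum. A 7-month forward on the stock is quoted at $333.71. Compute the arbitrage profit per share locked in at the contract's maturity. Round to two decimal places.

PV(dividends) I = 7.52·e^(−0.0326·1/12) + 9.17·e^(−0.0326·4/12) = 16.5705
Fair forward F* = (S − I)·e^(rT) = (337.56 − 16.5705)·e^0.019017 = 320.9895 × 1.019199 = 327.1522
Market $333.71 > fair 327.1522: forward overpriced → cash-and-carry (borrow at r, buy the stock and collect the dividends, short the forward).
Profit at T = |F_mkt − F*| = |333.71 − 327.1522| = $6.56 per share

$6.56 per share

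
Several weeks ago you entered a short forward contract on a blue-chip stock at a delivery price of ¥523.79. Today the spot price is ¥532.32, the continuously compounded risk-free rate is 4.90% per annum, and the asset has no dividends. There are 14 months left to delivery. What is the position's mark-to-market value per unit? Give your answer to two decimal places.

Current fair forward for the remaining 14 months: F = S·e^(r·T), r = 0.0490
F = 532.32 · e^(0.0490 × 14/12) = 532.32 × 1.058832 = 563.6375
Value of long forward = (F − K)·e^(−rT) = (563.6375 − 523.79) · e^(−0.0490·14/12)
= 39.8475 × 0.944437 = 37.63
Short position value = −(long value) = -¥37.63

-¥37.63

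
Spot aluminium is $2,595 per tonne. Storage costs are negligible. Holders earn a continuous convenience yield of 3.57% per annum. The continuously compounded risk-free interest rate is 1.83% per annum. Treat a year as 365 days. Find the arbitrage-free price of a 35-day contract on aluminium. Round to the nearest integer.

Net carry = r + u − y = 0.0183 + 0.0000 − 0.0357 = -0.0174
F = S·e^((r+u−y)T) = 2595 · e^(-0.0174 × 35/365) = 2595 · e^-0.001668
= 2595 × 0.998333 = $2,591 per tonne

$2,591 per tonne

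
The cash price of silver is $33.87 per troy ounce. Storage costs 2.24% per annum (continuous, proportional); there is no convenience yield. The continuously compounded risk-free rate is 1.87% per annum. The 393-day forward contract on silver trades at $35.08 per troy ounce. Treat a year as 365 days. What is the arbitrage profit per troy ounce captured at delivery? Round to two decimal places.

$0.32 per troy ounce

Fair forward: F* = S·e^(carry·T), with carry = (r + u) = 0.0187 + 0.0224 = 0.0411
F* = 33.87 · e^(0.0411 × 393/365) = 33.87 · e^0.044253 = 33.87 × 1.045247 = $35.4025
Market $35.08 < fair $35.4025: forward underpriced → reverse cash-and-carry (short spot, go long the forward).
At maturity, profit = |F_mkt − F*| = |35.08 − 35.4025| = $0.32 per troy ounce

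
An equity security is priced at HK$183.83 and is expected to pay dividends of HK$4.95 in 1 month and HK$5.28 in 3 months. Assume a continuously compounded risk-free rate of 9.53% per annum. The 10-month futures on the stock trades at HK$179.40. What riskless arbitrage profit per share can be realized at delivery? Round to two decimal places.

PV(dividends) I = 4.95·e^(−0.0953·1/12) + 5.28·e^(−0.0953·3/12) = 10.0665
Fair futures F* = (S − I)·e^(rT) = (183.83 − 10.0665)·e^0.079417 = 173.7635 × 1.082656 = 188.1261
Market HK$179.40 < fair 188.1261: forward underpriced → reverse cash-and-carry (short the stock, invest proceeds at r, pay the dividends, go long the forward).
Profit at T = |F_mkt − F*| = |179.40 − 188.1261| = HK$8.73 per share

HK$8.73 per share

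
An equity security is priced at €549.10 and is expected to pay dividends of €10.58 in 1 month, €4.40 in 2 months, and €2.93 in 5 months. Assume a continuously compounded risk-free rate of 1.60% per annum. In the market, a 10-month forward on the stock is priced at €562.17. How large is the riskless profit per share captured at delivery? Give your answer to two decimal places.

PV(dividends) I = 10.58·e^(−0.0160·1/12) + 4.40·e^(−0.0160·2/12) + 2.93·e^(−0.0160·5/12) = 17.8647
Fair forward F* = (S − I)·e^(rT) = (549.10 − 17.8647)·e^0.013333 = 531.2353 × 1.013422 = 538.3655
Market €562.17 > fair 538.3655: forward overpriced → cash-and-carry (borrow at r, buy the stock and collect the dividends, short the forward).
Profit at T = |F_mkt − F*| = |562.17 − 538.3655| = €23.80 per share

€23.80 per share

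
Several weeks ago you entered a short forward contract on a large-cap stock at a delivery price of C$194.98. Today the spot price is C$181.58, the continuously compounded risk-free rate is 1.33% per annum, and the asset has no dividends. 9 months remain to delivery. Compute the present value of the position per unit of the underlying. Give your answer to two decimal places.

C$11.46

Current fair forward for the remaining 9 months: F = S·e^(r·T), r = 0.0133
F = 181.58 · e^(0.0133 × 9/12) = 181.58 × 1.010025 = 183.4003
Value of long forward = (F − K)·e^(−rT) = (183.4003 − 194.98) · e^(−0.0133·9/12)
= -11.5797 × 0.990075 = -11.46
Short position value = −(long value) = C$11.46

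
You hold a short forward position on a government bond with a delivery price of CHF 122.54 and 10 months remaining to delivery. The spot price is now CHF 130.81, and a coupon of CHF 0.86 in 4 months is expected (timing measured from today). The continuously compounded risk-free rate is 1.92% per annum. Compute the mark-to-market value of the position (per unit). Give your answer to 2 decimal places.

PV(remaining coupons) I = 0.86·e^(−0.0192·4/12) = 0.8545
Current forward F = (S − I)·e^(rT) = (130.81 − 0.8545)·e^(0.0192·10/12) = 129.9555 × 1.016129 = 132.0516
Value (long) = (F − K)·e^(−rT) = (132.0516 − 122.54) × 0.984127 = 9.3606
Short position value = −(long value) = -CHF 9.36

-CHF 9.36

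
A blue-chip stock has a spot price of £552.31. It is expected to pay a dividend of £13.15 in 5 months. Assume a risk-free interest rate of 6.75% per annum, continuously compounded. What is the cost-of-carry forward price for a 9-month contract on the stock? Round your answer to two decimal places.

PV(dividends) I = 13.15·e^(−0.0675·5/12)
I = 12.7853
F = (S − I)·e^(rT) = (552.31 − 12.7853) · e^(0.0675·9/12)
= 539.5247 · e^0.050625 = 539.5247 × 1.051928 = £567.54

£567.54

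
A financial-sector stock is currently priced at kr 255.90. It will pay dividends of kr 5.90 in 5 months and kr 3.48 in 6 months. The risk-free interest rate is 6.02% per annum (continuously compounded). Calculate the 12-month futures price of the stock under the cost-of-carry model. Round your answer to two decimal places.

PV(dividends) I = 5.90·e^(−0.0602·5/12) + 3.48·e^(−0.0602·6/12)
I = 5.7538 + 3.3768 = 9.1306
F = (S − I)·e^(rT) = (255.90 − 9.1306) · e^(0.0602·12/12)
= 246.7694 · e^0.060200 = 246.7694 × 1.062049 = kr 262.08

kr 262.08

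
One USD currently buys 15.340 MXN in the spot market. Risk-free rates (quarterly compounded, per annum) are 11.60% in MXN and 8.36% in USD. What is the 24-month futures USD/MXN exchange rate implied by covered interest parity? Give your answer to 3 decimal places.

16.341

By covered interest parity, F = S · (1+r_MXN/4)^(4T) / (1+r_USD/4)^(4T)
= 15.340 × 1.256964 / 1.179956 = 15.340 × 1.065263
F = 16.341 MXN per USD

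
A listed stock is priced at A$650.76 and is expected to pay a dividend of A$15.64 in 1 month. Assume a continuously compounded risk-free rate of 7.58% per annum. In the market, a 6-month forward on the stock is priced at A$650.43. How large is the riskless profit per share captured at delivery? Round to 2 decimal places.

A$9.33 per share

PV(dividends) I = 15.64·e^(−0.0758·1/12) = 15.5415
Fair forward F* = (S − I)·e^(rT) = (650.76 − 15.5415)·e^0.037900 = 635.2185 × 1.038627 = 659.7551
Market A$650.43 < fair 659.7551: forward underpriced → reverse cash-and-carry (short the stock, invest proceeds at r, pay the dividends, go long the forward).
Profit at T = |F_mkt − F*| = |650.43 − 659.7551| = A$9.33 per share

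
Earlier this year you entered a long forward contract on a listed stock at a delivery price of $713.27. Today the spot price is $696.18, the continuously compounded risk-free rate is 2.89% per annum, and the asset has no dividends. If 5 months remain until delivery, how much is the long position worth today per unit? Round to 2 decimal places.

Current fair forward for the remaining 5 months: F = S·e^(r·T), r = 0.0289
F = 696.18 · e^(0.0289 × 5/12) = 696.18 × 1.012114 = 704.6135
Value of long forward = (F − K)·e^(−rT) = (704.6135 − 713.27) · e^(−0.0289·5/12)
= -8.6565 × 0.988031 = -8.55

-$8.55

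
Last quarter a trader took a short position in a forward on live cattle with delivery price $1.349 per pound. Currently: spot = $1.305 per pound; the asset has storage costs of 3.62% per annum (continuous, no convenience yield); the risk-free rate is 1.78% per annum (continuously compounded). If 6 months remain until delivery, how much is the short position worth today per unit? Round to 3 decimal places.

$0.008 per pound

Current fair forward for the remaining 6 months: F = S·e^((r + u)·T), (r + u) = 0.0178 + 0.0362 = 0.0540
F = 1.305 · e^(0.0540 × 6/12) = 1.305 × 1.027368 = 1.3407
Value of long forward = (F − K)·e^(−rT) = (1.3407 − 1.349) · e^(−0.0178·6/12)
= -0.0083 × 0.991139 = -0.008
Short position value = −(long value) = $0.008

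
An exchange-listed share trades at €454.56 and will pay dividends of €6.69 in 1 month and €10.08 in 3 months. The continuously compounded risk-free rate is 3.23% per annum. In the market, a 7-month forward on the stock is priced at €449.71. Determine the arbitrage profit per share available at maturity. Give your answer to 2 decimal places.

PV(dividends) I = 6.69·e^(−0.0323·1/12) + 10.08·e^(−0.0323·3/12) = 16.6709
Fair forward F* = (S − I)·e^(rT) = (454.56 − 16.6709)·e^0.018842 = 437.8891 × 1.019021 = 446.2182
Market €449.71 > fair 446.2182: forward overpriced → cash-and-carry (borrow at r, buy the stock and collect the dividends, short the forward).
Profit at T = |F_mkt − F*| = |449.71 − 446.2182| = €3.49 per share

€3.49 per share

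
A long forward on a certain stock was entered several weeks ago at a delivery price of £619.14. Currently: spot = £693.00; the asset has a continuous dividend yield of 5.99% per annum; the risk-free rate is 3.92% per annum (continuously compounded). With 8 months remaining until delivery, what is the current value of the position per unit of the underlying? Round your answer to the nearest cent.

Current fair forward for the remaining 8 months: F = S·e^((r − q)·T), (r − q) = 0.0392 − 0.0599 = -0.0207
F = 693.00 · e^(-0.0207 × 8/12) = 693.00 × 0.986295 = 683.5024
Value of long forward = (F − K)·e^(−rT) = (683.5024 − 619.14) · e^(−0.0392·8/12)
= 64.3624 × 0.974205 = 62.70

£62.70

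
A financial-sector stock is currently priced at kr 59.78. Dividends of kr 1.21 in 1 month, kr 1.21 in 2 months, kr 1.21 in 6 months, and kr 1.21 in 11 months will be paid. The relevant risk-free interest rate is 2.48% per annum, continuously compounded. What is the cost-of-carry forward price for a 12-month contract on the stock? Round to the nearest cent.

kr 56.37

PV(dividends) I = 1.21·e^(−0.0248·1/12) + 1.21·e^(−0.0248·2/12) + 1.21·e^(−0.0248·6/12) + 1.21·e^(−0.0248·11/12)
I = 1.2075 + 1.2050 + 1.1951 + 1.1828 = 4.7904
F = (S − I)·e^(rT) = (59.78 − 4.7904) · e^(0.0248·12/12)
= 54.9896 · e^0.024800 = 54.9896 × 1.025110 = kr 56.37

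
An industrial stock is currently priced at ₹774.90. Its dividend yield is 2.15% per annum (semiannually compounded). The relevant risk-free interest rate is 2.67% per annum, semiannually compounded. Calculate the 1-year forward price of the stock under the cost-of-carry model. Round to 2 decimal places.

F = S · (1+r/2)^(2T) / (1+q/2)^(2T)
= 774.90 × 1.026878 / 1.021616 = 774.90 × 1.005151
F = ₹778.89

₹778.89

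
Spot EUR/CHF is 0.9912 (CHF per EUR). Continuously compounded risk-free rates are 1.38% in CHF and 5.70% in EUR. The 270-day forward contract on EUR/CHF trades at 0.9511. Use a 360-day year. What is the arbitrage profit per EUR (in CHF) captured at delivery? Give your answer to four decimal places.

0.0085 per EUR (in CHF)

Fair forward: F* = S·e^(carry·T), with carry = (r_CHF − r_EUR) = 0.0138 − 0.0570 = -0.0432
F* = 0.9912 · e^(-0.0432 × 270/360) = 0.9912 · e^-0.032400 = 0.9912 × 0.968119 = 0.9596
Market 0.9511 < fair 0.9596: forward underpriced → reverse cash-and-carry (short spot, go long the forward).
At maturity, profit = |F_mkt − F*| = |0.9511 − 0.9596| = 0.0085 per EUR (in CHF)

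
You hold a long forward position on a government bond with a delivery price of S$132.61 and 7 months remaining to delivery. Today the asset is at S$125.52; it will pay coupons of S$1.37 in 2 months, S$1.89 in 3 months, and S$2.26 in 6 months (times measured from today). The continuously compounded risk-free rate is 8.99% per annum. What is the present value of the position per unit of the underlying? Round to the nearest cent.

-S$5.67

PV(remaining coupons) I = 1.37·e^(−0.0899·2/12) + 1.89·e^(−0.0899·3/12) + 2.26·e^(−0.0899·6/12) = 5.3583
Current forward F = (S − I)·e^(rT) = (125.52 − 5.3583)·e^(0.0899·7/12) = 120.1617 × 1.053841 = 126.6313
Value (long) = (F − K)·e^(−rT) = (126.6313 − 132.61) × 0.948910 = -5.6732
Value = -S$5.67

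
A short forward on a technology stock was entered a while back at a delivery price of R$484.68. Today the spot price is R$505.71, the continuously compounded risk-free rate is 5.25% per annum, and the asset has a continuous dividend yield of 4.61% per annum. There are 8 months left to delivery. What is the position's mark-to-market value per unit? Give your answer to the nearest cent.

Current fair forward for the remaining 8 months: F = S·e^((r − q)·T), (r − q) = 0.0525 − 0.0461 = 0.0064
F = 505.71 · e^(0.0064 × 8/12) = 505.71 × 1.004276 = 507.8724
Value of long forward = (F − K)·e^(−rT) = (507.8724 − 484.68) · e^(−0.0525·8/12)
= 23.1924 × 0.965605 = 22.39
Short position value = −(long value) = -R$22.39

-R$22.39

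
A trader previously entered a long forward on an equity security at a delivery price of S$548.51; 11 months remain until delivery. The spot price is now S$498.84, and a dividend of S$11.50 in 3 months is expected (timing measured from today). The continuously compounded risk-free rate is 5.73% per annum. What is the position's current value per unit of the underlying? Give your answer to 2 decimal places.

PV(remaining dividends) I = 11.50·e^(−0.0573·3/12) = 11.3364
Current forward F = (S − I)·e^(rT) = (498.84 − 11.3364)·e^(0.0573·11/12) = 487.5036 × 1.053929 = 513.7942
Value (long) = (F − K)·e^(−rT) = (513.7942 − 548.51) × 0.948831 = -32.9394
Value = -S$32.94

-S$32.94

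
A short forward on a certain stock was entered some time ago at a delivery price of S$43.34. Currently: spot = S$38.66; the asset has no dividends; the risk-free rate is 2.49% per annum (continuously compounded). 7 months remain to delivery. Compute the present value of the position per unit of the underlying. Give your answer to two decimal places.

Current fair forward for the remaining 7 months: F = S·e^(r·T), r = 0.0249
F = 38.66 · e^(0.0249 × 7/12) = 38.66 × 1.014631 = 39.2256
Value of long forward = (F − K)·e^(−rT) = (39.2256 − 43.34) · e^(−0.0249·7/12)
= -4.1144 × 0.985580 = -4.06
Short position value = −(long value) = S$4.06

S$4.06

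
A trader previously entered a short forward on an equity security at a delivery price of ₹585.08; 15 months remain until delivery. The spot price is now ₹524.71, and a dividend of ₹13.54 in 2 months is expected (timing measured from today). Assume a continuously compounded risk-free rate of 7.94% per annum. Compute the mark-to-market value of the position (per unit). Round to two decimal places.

PV(remaining dividends) I = 13.54·e^(−0.0794·2/12) = 13.3620
Current forward F = (S − I)·e^(rT) = (524.71 − 13.3620)·e^(0.0794·15/12) = 511.3480 × 1.104342 = 564.7031
Value (long) = (F − K)·e^(−rT) = (564.7031 − 585.08) × 0.905516 = -18.4516
Short position value = −(long value) = ₹18.45

₹18.45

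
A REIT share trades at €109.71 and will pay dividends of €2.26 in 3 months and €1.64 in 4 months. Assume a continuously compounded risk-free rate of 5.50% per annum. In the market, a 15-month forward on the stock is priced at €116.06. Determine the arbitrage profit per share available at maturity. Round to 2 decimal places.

€2.65 per share

PV(dividends) I = 2.26·e^(−0.0550·3/12) + 1.64·e^(−0.0550·4/12) = 3.8393
Fair forward F* = (S − I)·e^(rT) = (109.71 − 3.8393)·e^0.068750 = 105.8707 × 1.071168 = 113.4053
Market €116.06 > fair 113.4053: forward overpriced → cash-and-carry (borrow at r, buy the stock and collect the dividends, short the forward).
Profit at T = |F_mkt − F*| = |116.06 − 113.4053| = €2.65 per share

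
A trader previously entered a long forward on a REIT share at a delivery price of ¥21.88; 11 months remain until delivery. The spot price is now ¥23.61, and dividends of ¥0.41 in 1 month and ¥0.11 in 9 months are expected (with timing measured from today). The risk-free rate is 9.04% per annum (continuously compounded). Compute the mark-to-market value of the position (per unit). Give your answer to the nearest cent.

PV(remaining dividends) I = 0.41·e^(−0.0904·1/12) + 0.11·e^(−0.0904·9/12) = 0.5097
Current forward F = (S − I)·e^(rT) = (23.61 − 0.5097)·e^(0.0904·11/12) = 23.1003 × 1.086397 = 25.0961
Value (long) = (F − K)·e^(−rT) = (25.0961 − 21.88) × 0.920474 = 2.9603
Value = ¥2.96

¥2.96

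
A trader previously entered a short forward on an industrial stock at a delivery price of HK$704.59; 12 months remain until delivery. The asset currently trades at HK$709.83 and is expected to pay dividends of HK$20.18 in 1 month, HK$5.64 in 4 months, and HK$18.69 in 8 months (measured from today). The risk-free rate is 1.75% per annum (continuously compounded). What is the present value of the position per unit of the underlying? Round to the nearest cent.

PV(remaining dividends) I = 20.18·e^(−0.0175·1/12) + 5.64·e^(−0.0175·4/12) + 18.69·e^(−0.0175·8/12) = 44.2310
Current forward F = (S − I)·e^(rT) = (709.83 − 44.2310)·e^(0.0175·12/12) = 665.5990 × 1.017654 = 677.3495
Value (long) = (F − K)·e^(−rT) = (677.3495 − 704.59) × 0.982652 = -26.7679
Short position value = −(long value) = HK$26.77

HK$26.77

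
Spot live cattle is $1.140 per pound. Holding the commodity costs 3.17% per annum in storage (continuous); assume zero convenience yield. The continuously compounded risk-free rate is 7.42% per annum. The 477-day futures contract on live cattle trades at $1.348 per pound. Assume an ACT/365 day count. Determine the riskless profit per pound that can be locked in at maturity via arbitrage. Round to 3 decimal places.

Fair futures: F* = S·e^(carry·T), with carry = (r + u) = 0.0742 + 0.0317 = 0.1059
F* = 1.140 · e^(0.1059 × 477/365) = 1.140 · e^0.138395 = 1.140 × 1.148429 = $1.3092
Market $1.348 > fair $1.3092: forward overpriced → cash-and-carry (buy spot, short the forward).
At maturity, profit = |F_mkt − F*| = |1.348 − 1.3092| = $0.039 per pound

$0.039 per pound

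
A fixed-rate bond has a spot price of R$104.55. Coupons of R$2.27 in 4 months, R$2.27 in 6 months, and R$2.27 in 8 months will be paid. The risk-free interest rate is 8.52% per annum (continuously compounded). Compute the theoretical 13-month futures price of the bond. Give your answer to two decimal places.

PV(coupons) I = 2.27·e^(−0.0852·4/12) + 2.27·e^(−0.0852·6/12) + 2.27·e^(−0.0852·8/12)
I = 2.2064 + 2.1753 + 2.1447 = 6.5264
F = (S − I)·e^(rT) = (104.55 − 6.5264) · e^(0.0852·13/12)
= 98.0236 · e^0.092300 = 98.0236 × 1.096694 = R$107.50

R$107.50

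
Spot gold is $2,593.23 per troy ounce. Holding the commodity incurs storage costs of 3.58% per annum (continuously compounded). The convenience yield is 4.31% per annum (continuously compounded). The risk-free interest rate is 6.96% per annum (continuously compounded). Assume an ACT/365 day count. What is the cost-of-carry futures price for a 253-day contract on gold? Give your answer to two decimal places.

Net carry = r + u − y = 0.0696 + 0.0358 − 0.0431 = 0.0623
F = S·e^((r+u−y)T) = 2593.23 · e^(0.0623 × 253/365) = 2593.23 · e^0.04318329
= 2593.23 × 1.04412926 = $2,707.67 per troy ounce

$2,707.67 per troy ounce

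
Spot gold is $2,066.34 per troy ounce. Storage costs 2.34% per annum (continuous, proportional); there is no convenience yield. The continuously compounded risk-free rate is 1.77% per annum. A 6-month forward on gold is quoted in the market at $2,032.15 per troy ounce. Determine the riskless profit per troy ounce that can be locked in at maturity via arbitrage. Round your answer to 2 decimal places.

Fair forward: F* = S·e^(carry·T), with carry = (r + u) = 0.0177 + 0.0234 = 0.0411
F* = 2066.34 · e^(0.0411 × 6/12) = 2066.34 · e^0.02055000 = 2066.34 × 1.02076261 = $2109.2426
Market $2032.15 < fair $2109.2426: forward underpriced → reverse cash-and-carry (short spot, go long the forward).
At maturity, profit = |F_mkt − F*| = |2032.15 − 2109.2426| = $77.09 per troy ounce

$77.09 per troy ounce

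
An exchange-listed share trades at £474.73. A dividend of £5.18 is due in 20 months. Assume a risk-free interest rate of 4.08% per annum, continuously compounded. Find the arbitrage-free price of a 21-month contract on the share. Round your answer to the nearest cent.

PV(dividends) I = 5.18·e^(−0.0408·20/12)
I = 4.8395
F = (S − I)·e^(rT) = (474.73 − 4.8395) · e^(0.0408·21/12)
= 469.8905 · e^0.071400 = 469.8905 × 1.074011 = £504.67

£504.67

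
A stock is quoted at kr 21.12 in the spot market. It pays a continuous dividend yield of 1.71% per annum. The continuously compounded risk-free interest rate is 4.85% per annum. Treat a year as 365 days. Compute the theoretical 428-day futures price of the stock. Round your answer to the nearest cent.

F = S·e^((r − q)T) = 21.12 · e^((0.0485 − 0.0171) × 428/365)
= 21.12 · e^0.036820 = 21.12 × 1.037506
F = kr 21.91

kr 21.91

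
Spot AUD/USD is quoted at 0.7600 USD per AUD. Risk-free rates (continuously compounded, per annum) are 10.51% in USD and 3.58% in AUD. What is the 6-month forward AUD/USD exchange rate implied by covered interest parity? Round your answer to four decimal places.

F = S·e^((r_USD − r_AUD)T) = 0.7600 · e^((0.1051 − 0.0358) × 6/12)
= 0.7600 · e^0.034650 = 0.7600 × 1.035257
F = 0.7868 USD per AUD

0.7868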